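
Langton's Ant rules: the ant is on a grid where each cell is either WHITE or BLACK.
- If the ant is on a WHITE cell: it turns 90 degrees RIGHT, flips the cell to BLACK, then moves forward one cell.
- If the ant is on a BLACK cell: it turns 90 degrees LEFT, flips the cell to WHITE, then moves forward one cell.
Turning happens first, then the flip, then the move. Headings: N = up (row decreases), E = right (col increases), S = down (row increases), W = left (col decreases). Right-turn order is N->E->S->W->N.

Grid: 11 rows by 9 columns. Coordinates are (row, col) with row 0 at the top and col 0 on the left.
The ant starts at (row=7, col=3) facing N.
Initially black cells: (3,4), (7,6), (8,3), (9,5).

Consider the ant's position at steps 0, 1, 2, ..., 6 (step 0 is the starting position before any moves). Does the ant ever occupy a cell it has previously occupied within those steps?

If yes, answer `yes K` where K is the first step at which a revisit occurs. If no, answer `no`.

Answer: no

Derivation:
Step 1: on WHITE (7,3): turn R to E, flip to black, move to (7,4). |black|=5 — new cell
Step 2: on WHITE (7,4): turn R to S, flip to black, move to (8,4). |black|=6 — new cell
Step 3: on WHITE (8,4): turn R to W, flip to black, move to (8,3). |black|=7 — new cell
Step 4: on BLACK (8,3): turn L to S, flip to white, move to (9,3). |black|=6 — new cell
Step 5: on WHITE (9,3): turn R to W, flip to black, move to (9,2). |black|=7 — new cell
Step 6: on WHITE (9,2): turn R to N, flip to black, move to (8,2). |black|=8 — new cell
No revisit within 6 steps.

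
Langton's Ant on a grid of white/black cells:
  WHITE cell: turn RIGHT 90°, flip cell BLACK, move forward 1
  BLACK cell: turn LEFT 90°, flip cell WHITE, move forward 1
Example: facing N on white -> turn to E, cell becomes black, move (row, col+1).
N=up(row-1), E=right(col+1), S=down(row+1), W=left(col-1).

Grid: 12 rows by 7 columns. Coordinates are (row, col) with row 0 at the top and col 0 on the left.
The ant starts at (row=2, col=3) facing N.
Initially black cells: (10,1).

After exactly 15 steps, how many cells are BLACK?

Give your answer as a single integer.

Step 1: on WHITE (2,3): turn R to E, flip to black, move to (2,4). |black|=2
Step 2: on WHITE (2,4): turn R to S, flip to black, move to (3,4). |black|=3
Step 3: on WHITE (3,4): turn R to W, flip to black, move to (3,3). |black|=4
Step 4: on WHITE (3,3): turn R to N, flip to black, move to (2,3). |black|=5
Step 5: on BLACK (2,3): turn L to W, flip to white, move to (2,2). |black|=4
Step 6: on WHITE (2,2): turn R to N, flip to black, move to (1,2). |black|=5
Step 7: on WHITE (1,2): turn R to E, flip to black, move to (1,3). |black|=6
Step 8: on WHITE (1,3): turn R to S, flip to black, move to (2,3). |black|=7
Step 9: on WHITE (2,3): turn R to W, flip to black, move to (2,2). |black|=8
Step 10: on BLACK (2,2): turn L to S, flip to white, move to (3,2). |black|=7
Step 11: on WHITE (3,2): turn R to W, flip to black, move to (3,1). |black|=8
Step 12: on WHITE (3,1): turn R to N, flip to black, move to (2,1). |black|=9
Step 13: on WHITE (2,1): turn R to E, flip to black, move to (2,2). |black|=10
Step 14: on WHITE (2,2): turn R to S, flip to black, move to (3,2). |black|=11
Step 15: on BLACK (3,2): turn L to E, flip to white, move to (3,3). |black|=10

Answer: 10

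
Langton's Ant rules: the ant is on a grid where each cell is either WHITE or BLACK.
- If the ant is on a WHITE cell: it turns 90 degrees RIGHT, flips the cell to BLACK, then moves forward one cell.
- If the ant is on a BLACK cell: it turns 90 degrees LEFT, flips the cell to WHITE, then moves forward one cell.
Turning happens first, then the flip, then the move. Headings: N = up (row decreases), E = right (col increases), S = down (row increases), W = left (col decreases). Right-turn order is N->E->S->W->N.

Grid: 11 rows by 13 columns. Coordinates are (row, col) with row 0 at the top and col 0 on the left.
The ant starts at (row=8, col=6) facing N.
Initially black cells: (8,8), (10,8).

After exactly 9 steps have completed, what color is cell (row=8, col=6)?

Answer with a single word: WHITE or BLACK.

Answer: BLACK

Derivation:
Step 1: on WHITE (8,6): turn R to E, flip to black, move to (8,7). |black|=3
Step 2: on WHITE (8,7): turn R to S, flip to black, move to (9,7). |black|=4
Step 3: on WHITE (9,7): turn R to W, flip to black, move to (9,6). |black|=5
Step 4: on WHITE (9,6): turn R to N, flip to black, move to (8,6). |black|=6
Step 5: on BLACK (8,6): turn L to W, flip to white, move to (8,5). |black|=5
Step 6: on WHITE (8,5): turn R to N, flip to black, move to (7,5). |black|=6
Step 7: on WHITE (7,5): turn R to E, flip to black, move to (7,6). |black|=7
Step 8: on WHITE (7,6): turn R to S, flip to black, move to (8,6). |black|=8
Step 9: on WHITE (8,6): turn R to W, flip to black, move to (8,5). |black|=9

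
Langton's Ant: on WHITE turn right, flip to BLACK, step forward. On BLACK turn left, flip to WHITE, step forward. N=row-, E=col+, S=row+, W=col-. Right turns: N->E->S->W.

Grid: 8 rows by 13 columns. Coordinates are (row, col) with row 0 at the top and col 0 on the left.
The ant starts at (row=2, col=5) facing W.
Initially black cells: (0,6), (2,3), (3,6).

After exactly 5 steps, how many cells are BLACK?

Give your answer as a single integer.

Step 1: on WHITE (2,5): turn R to N, flip to black, move to (1,5). |black|=4
Step 2: on WHITE (1,5): turn R to E, flip to black, move to (1,6). |black|=5
Step 3: on WHITE (1,6): turn R to S, flip to black, move to (2,6). |black|=6
Step 4: on WHITE (2,6): turn R to W, flip to black, move to (2,5). |black|=7
Step 5: on BLACK (2,5): turn L to S, flip to white, move to (3,5). |black|=6

Answer: 6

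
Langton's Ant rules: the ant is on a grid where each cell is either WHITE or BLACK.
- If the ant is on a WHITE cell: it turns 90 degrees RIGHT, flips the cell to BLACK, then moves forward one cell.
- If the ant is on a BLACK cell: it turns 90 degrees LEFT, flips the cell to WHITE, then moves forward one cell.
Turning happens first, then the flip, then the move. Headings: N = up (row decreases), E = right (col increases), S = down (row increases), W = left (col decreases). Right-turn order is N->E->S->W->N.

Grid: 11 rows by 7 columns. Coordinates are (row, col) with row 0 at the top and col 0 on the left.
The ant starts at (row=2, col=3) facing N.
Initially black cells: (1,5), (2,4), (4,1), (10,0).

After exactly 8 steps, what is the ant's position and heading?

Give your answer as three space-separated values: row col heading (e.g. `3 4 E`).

Step 1: on WHITE (2,3): turn R to E, flip to black, move to (2,4). |black|=5
Step 2: on BLACK (2,4): turn L to N, flip to white, move to (1,4). |black|=4
Step 3: on WHITE (1,4): turn R to E, flip to black, move to (1,5). |black|=5
Step 4: on BLACK (1,5): turn L to N, flip to white, move to (0,5). |black|=4
Step 5: on WHITE (0,5): turn R to E, flip to black, move to (0,6). |black|=5
Step 6: on WHITE (0,6): turn R to S, flip to black, move to (1,6). |black|=6
Step 7: on WHITE (1,6): turn R to W, flip to black, move to (1,5). |black|=7
Step 8: on WHITE (1,5): turn R to N, flip to black, move to (0,5). |black|=8

Answer: 0 5 N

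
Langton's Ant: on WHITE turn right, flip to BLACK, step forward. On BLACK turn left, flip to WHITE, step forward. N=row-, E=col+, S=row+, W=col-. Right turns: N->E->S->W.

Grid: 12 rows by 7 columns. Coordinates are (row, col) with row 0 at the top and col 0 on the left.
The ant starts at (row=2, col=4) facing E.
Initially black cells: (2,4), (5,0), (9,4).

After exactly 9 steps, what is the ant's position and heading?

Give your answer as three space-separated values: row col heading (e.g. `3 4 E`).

Step 1: on BLACK (2,4): turn L to N, flip to white, move to (1,4). |black|=2
Step 2: on WHITE (1,4): turn R to E, flip to black, move to (1,5). |black|=3
Step 3: on WHITE (1,5): turn R to S, flip to black, move to (2,5). |black|=4
Step 4: on WHITE (2,5): turn R to W, flip to black, move to (2,4). |black|=5
Step 5: on WHITE (2,4): turn R to N, flip to black, move to (1,4). |black|=6
Step 6: on BLACK (1,4): turn L to W, flip to white, move to (1,3). |black|=5
Step 7: on WHITE (1,3): turn R to N, flip to black, move to (0,3). |black|=6
Step 8: on WHITE (0,3): turn R to E, flip to black, move to (0,4). |black|=7
Step 9: on WHITE (0,4): turn R to S, flip to black, move to (1,4). |black|=8

Answer: 1 4 S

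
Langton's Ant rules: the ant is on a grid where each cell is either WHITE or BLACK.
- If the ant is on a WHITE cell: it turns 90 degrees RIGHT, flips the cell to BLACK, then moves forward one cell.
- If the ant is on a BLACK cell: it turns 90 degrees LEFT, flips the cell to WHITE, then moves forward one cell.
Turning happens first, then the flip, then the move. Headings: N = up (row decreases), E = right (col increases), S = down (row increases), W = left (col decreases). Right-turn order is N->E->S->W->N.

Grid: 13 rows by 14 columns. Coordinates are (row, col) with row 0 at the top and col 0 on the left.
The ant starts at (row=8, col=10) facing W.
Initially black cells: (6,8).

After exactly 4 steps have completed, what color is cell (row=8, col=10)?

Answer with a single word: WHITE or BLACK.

Answer: BLACK

Derivation:
Step 1: on WHITE (8,10): turn R to N, flip to black, move to (7,10). |black|=2
Step 2: on WHITE (7,10): turn R to E, flip to black, move to (7,11). |black|=3
Step 3: on WHITE (7,11): turn R to S, flip to black, move to (8,11). |black|=4
Step 4: on WHITE (8,11): turn R to W, flip to black, move to (8,10). |black|=5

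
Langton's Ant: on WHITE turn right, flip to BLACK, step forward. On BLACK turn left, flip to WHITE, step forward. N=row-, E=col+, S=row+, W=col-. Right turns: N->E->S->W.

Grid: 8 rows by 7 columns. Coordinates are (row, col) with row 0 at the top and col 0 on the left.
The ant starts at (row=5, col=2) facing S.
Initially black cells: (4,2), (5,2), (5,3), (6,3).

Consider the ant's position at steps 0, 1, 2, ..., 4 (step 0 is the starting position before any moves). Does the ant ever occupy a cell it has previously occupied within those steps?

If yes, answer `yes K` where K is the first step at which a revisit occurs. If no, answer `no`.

Answer: no

Derivation:
Step 1: on BLACK (5,2): turn L to E, flip to white, move to (5,3). |black|=3 — new cell
Step 2: on BLACK (5,3): turn L to N, flip to white, move to (4,3). |black|=2 — new cell
Step 3: on WHITE (4,3): turn R to E, flip to black, move to (4,4). |black|=3 — new cell
Step 4: on WHITE (4,4): turn R to S, flip to black, move to (5,4). |black|=4 — new cell
No revisit within 4 steps.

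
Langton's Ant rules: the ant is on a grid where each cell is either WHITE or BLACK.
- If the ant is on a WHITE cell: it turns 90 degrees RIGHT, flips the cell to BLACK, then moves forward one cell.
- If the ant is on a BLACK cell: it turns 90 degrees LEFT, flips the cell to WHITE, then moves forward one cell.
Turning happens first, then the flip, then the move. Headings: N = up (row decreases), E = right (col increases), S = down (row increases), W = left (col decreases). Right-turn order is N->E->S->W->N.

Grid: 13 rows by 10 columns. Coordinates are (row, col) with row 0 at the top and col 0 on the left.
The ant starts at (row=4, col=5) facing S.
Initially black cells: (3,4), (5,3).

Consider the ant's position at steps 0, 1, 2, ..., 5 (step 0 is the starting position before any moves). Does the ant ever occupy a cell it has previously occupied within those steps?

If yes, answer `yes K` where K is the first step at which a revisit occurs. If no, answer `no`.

Answer: no

Derivation:
Step 1: on WHITE (4,5): turn R to W, flip to black, move to (4,4). |black|=3 — new cell
Step 2: on WHITE (4,4): turn R to N, flip to black, move to (3,4). |black|=4 — new cell
Step 3: on BLACK (3,4): turn L to W, flip to white, move to (3,3). |black|=3 — new cell
Step 4: on WHITE (3,3): turn R to N, flip to black, move to (2,3). |black|=4 — new cell
Step 5: on WHITE (2,3): turn R to E, flip to black, move to (2,4). |black|=5 — new cell
No revisit within 5 steps.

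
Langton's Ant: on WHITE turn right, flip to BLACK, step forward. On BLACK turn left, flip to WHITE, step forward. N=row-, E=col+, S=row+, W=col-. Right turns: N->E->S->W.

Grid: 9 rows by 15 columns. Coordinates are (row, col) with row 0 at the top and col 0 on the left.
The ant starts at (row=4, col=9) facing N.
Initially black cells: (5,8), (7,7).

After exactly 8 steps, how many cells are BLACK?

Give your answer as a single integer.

Step 1: on WHITE (4,9): turn R to E, flip to black, move to (4,10). |black|=3
Step 2: on WHITE (4,10): turn R to S, flip to black, move to (5,10). |black|=4
Step 3: on WHITE (5,10): turn R to W, flip to black, move to (5,9). |black|=5
Step 4: on WHITE (5,9): turn R to N, flip to black, move to (4,9). |black|=6
Step 5: on BLACK (4,9): turn L to W, flip to white, move to (4,8). |black|=5
Step 6: on WHITE (4,8): turn R to N, flip to black, move to (3,8). |black|=6
Step 7: on WHITE (3,8): turn R to E, flip to black, move to (3,9). |black|=7
Step 8: on WHITE (3,9): turn R to S, flip to black, move to (4,9). |black|=8

Answer: 8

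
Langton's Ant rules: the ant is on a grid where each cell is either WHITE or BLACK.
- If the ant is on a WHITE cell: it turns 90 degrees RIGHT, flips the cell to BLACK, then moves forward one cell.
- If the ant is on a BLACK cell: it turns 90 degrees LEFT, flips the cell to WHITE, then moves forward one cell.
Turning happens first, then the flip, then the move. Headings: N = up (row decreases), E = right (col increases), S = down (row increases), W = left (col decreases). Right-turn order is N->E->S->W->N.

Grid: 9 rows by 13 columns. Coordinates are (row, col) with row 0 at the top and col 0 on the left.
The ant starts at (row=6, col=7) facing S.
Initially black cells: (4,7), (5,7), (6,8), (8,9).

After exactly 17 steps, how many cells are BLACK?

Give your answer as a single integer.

Answer: 9

Derivation:
Step 1: on WHITE (6,7): turn R to W, flip to black, move to (6,6). |black|=5
Step 2: on WHITE (6,6): turn R to N, flip to black, move to (5,6). |black|=6
Step 3: on WHITE (5,6): turn R to E, flip to black, move to (5,7). |black|=7
Step 4: on BLACK (5,7): turn L to N, flip to white, move to (4,7). |black|=6
Step 5: on BLACK (4,7): turn L to W, flip to white, move to (4,6). |black|=5
Step 6: on WHITE (4,6): turn R to N, flip to black, move to (3,6). |black|=6
Step 7: on WHITE (3,6): turn R to E, flip to black, move to (3,7). |black|=7
Step 8: on WHITE (3,7): turn R to S, flip to black, move to (4,7). |black|=8
Step 9: on WHITE (4,7): turn R to W, flip to black, move to (4,6). |black|=9
Step 10: on BLACK (4,6): turn L to S, flip to white, move to (5,6). |black|=8
Step 11: on BLACK (5,6): turn L to E, flip to white, move to (5,7). |black|=7
Step 12: on WHITE (5,7): turn R to S, flip to black, move to (6,7). |black|=8
Step 13: on BLACK (6,7): turn L to E, flip to white, move to (6,8). |black|=7
Step 14: on BLACK (6,8): turn L to N, flip to white, move to (5,8). |black|=6
Step 15: on WHITE (5,8): turn R to E, flip to black, move to (5,9). |black|=7
Step 16: on WHITE (5,9): turn R to S, flip to black, move to (6,9). |black|=8
Step 17: on WHITE (6,9): turn R to W, flip to black, move to (6,8). |black|=9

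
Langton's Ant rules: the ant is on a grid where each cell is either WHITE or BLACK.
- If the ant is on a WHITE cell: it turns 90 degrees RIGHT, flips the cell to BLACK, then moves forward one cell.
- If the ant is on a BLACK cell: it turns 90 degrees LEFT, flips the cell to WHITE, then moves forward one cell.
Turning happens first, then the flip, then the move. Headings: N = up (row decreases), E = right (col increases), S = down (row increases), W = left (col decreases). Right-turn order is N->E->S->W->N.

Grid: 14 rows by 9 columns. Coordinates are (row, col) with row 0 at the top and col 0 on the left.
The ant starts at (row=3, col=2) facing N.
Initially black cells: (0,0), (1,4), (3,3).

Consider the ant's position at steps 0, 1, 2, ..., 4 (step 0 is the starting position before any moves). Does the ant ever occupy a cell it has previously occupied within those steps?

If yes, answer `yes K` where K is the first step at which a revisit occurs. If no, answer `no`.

Answer: no

Derivation:
Step 1: on WHITE (3,2): turn R to E, flip to black, move to (3,3). |black|=4 — new cell
Step 2: on BLACK (3,3): turn L to N, flip to white, move to (2,3). |black|=3 — new cell
Step 3: on WHITE (2,3): turn R to E, flip to black, move to (2,4). |black|=4 — new cell
Step 4: on WHITE (2,4): turn R to S, flip to black, move to (3,4). |black|=5 — new cell
No revisit within 4 steps.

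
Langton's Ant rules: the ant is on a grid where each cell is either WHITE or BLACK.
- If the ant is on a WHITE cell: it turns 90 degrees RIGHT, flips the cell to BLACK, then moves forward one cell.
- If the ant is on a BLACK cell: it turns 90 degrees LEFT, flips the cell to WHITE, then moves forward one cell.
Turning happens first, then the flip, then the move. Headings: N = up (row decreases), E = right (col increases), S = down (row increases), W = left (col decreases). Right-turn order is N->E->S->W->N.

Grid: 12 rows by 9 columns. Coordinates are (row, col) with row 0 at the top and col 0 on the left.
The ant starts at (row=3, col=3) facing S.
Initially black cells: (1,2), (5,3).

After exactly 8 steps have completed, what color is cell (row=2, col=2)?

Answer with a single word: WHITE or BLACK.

Step 1: on WHITE (3,3): turn R to W, flip to black, move to (3,2). |black|=3
Step 2: on WHITE (3,2): turn R to N, flip to black, move to (2,2). |black|=4
Step 3: on WHITE (2,2): turn R to E, flip to black, move to (2,3). |black|=5
Step 4: on WHITE (2,3): turn R to S, flip to black, move to (3,3). |black|=6
Step 5: on BLACK (3,3): turn L to E, flip to white, move to (3,4). |black|=5
Step 6: on WHITE (3,4): turn R to S, flip to black, move to (4,4). |black|=6
Step 7: on WHITE (4,4): turn R to W, flip to black, move to (4,3). |black|=7
Step 8: on WHITE (4,3): turn R to N, flip to black, move to (3,3). |black|=8

Answer: BLACK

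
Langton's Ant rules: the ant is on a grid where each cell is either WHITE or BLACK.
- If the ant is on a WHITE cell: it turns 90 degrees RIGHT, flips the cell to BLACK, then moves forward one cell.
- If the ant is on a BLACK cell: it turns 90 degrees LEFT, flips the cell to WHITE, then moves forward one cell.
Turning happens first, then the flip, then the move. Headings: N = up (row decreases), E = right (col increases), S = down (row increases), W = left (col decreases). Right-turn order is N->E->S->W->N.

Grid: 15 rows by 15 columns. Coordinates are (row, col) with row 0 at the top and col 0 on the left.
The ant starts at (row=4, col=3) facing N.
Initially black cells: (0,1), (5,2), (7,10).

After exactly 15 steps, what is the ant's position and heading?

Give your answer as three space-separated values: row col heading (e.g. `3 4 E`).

Answer: 3 1 W

Derivation:
Step 1: on WHITE (4,3): turn R to E, flip to black, move to (4,4). |black|=4
Step 2: on WHITE (4,4): turn R to S, flip to black, move to (5,4). |black|=5
Step 3: on WHITE (5,4): turn R to W, flip to black, move to (5,3). |black|=6
Step 4: on WHITE (5,3): turn R to N, flip to black, move to (4,3). |black|=7
Step 5: on BLACK (4,3): turn L to W, flip to white, move to (4,2). |black|=6
Step 6: on WHITE (4,2): turn R to N, flip to black, move to (3,2). |black|=7
Step 7: on WHITE (3,2): turn R to E, flip to black, move to (3,3). |black|=8
Step 8: on WHITE (3,3): turn R to S, flip to black, move to (4,3). |black|=9
Step 9: on WHITE (4,3): turn R to W, flip to black, move to (4,2). |black|=10
Step 10: on BLACK (4,2): turn L to S, flip to white, move to (5,2). |black|=9
Step 11: on BLACK (5,2): turn L to E, flip to white, move to (5,3). |black|=8
Step 12: on BLACK (5,3): turn L to N, flip to white, move to (4,3). |black|=7
Step 13: on BLACK (4,3): turn L to W, flip to white, move to (4,2). |black|=6
Step 14: on WHITE (4,2): turn R to N, flip to black, move to (3,2). |black|=7
Step 15: on BLACK (3,2): turn L to W, flip to white, move to (3,1). |black|=6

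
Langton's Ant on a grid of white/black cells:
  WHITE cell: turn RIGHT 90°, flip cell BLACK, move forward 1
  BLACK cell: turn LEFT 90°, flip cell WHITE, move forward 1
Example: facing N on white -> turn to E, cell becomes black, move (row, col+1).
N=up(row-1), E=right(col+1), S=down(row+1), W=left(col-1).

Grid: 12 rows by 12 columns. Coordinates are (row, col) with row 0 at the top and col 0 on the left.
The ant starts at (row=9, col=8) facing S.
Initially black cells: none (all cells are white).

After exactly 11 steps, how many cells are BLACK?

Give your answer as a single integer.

Step 1: on WHITE (9,8): turn R to W, flip to black, move to (9,7). |black|=1
Step 2: on WHITE (9,7): turn R to N, flip to black, move to (8,7). |black|=2
Step 3: on WHITE (8,7): turn R to E, flip to black, move to (8,8). |black|=3
Step 4: on WHITE (8,8): turn R to S, flip to black, move to (9,8). |black|=4
Step 5: on BLACK (9,8): turn L to E, flip to white, move to (9,9). |black|=3
Step 6: on WHITE (9,9): turn R to S, flip to black, move to (10,9). |black|=4
Step 7: on WHITE (10,9): turn R to W, flip to black, move to (10,8). |black|=5
Step 8: on WHITE (10,8): turn R to N, flip to black, move to (9,8). |black|=6
Step 9: on WHITE (9,8): turn R to E, flip to black, move to (9,9). |black|=7
Step 10: on BLACK (9,9): turn L to N, flip to white, move to (8,9). |black|=6
Step 11: on WHITE (8,9): turn R to E, flip to black, move to (8,10). |black|=7

Answer: 7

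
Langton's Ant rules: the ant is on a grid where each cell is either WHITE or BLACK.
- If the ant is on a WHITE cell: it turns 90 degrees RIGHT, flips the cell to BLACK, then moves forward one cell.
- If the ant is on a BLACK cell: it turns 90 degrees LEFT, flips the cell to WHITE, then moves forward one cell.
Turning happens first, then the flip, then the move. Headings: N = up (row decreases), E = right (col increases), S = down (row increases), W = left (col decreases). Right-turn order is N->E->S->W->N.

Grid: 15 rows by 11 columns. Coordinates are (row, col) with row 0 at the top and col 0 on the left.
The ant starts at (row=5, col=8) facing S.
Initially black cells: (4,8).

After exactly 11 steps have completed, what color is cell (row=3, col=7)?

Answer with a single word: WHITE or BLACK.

Answer: BLACK

Derivation:
Step 1: on WHITE (5,8): turn R to W, flip to black, move to (5,7). |black|=2
Step 2: on WHITE (5,7): turn R to N, flip to black, move to (4,7). |black|=3
Step 3: on WHITE (4,7): turn R to E, flip to black, move to (4,8). |black|=4
Step 4: on BLACK (4,8): turn L to N, flip to white, move to (3,8). |black|=3
Step 5: on WHITE (3,8): turn R to E, flip to black, move to (3,9). |black|=4
Step 6: on WHITE (3,9): turn R to S, flip to black, move to (4,9). |black|=5
Step 7: on WHITE (4,9): turn R to W, flip to black, move to (4,8). |black|=6
Step 8: on WHITE (4,8): turn R to N, flip to black, move to (3,8). |black|=7
Step 9: on BLACK (3,8): turn L to W, flip to white, move to (3,7). |black|=6
Step 10: on WHITE (3,7): turn R to N, flip to black, move to (2,7). |black|=7
Step 11: on WHITE (2,7): turn R to E, flip to black, move to (2,8). |black|=8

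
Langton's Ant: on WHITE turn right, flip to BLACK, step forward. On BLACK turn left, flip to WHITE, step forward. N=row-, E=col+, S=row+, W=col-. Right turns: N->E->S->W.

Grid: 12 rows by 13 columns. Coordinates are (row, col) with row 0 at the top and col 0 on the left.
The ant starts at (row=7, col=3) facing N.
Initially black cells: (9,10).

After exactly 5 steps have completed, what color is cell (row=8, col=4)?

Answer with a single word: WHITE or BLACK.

Answer: BLACK

Derivation:
Step 1: on WHITE (7,3): turn R to E, flip to black, move to (7,4). |black|=2
Step 2: on WHITE (7,4): turn R to S, flip to black, move to (8,4). |black|=3
Step 3: on WHITE (8,4): turn R to W, flip to black, move to (8,3). |black|=4
Step 4: on WHITE (8,3): turn R to N, flip to black, move to (7,3). |black|=5
Step 5: on BLACK (7,3): turn L to W, flip to white, move to (7,2). |black|=4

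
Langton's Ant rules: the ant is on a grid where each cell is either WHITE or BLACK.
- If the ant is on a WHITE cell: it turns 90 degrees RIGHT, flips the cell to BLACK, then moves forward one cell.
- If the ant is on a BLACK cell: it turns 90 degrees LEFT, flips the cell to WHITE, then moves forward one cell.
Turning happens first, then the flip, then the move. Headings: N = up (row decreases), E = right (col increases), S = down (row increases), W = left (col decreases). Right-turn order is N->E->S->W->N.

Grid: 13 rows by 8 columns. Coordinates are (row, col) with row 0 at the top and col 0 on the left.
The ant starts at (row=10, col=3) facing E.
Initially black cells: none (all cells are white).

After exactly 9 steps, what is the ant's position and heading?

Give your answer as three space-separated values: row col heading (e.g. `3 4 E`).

Answer: 9 3 N

Derivation:
Step 1: on WHITE (10,3): turn R to S, flip to black, move to (11,3). |black|=1
Step 2: on WHITE (11,3): turn R to W, flip to black, move to (11,2). |black|=2
Step 3: on WHITE (11,2): turn R to N, flip to black, move to (10,2). |black|=3
Step 4: on WHITE (10,2): turn R to E, flip to black, move to (10,3). |black|=4
Step 5: on BLACK (10,3): turn L to N, flip to white, move to (9,3). |black|=3
Step 6: on WHITE (9,3): turn R to E, flip to black, move to (9,4). |black|=4
Step 7: on WHITE (9,4): turn R to S, flip to black, move to (10,4). |black|=5
Step 8: on WHITE (10,4): turn R to W, flip to black, move to (10,3). |black|=6
Step 9: on WHITE (10,3): turn R to N, flip to black, move to (9,3). |black|=7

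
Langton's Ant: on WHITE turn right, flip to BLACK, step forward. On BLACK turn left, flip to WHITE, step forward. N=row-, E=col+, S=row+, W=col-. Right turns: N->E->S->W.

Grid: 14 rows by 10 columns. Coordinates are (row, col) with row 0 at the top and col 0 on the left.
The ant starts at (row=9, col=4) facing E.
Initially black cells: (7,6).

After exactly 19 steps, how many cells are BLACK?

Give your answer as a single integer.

Step 1: on WHITE (9,4): turn R to S, flip to black, move to (10,4). |black|=2
Step 2: on WHITE (10,4): turn R to W, flip to black, move to (10,3). |black|=3
Step 3: on WHITE (10,3): turn R to N, flip to black, move to (9,3). |black|=4
Step 4: on WHITE (9,3): turn R to E, flip to black, move to (9,4). |black|=5
Step 5: on BLACK (9,4): turn L to N, flip to white, move to (8,4). |black|=4
Step 6: on WHITE (8,4): turn R to E, flip to black, move to (8,5). |black|=5
Step 7: on WHITE (8,5): turn R to S, flip to black, move to (9,5). |black|=6
Step 8: on WHITE (9,5): turn R to W, flip to black, move to (9,4). |black|=7
Step 9: on WHITE (9,4): turn R to N, flip to black, move to (8,4). |black|=8
Step 10: on BLACK (8,4): turn L to W, flip to white, move to (8,3). |black|=7
Step 11: on WHITE (8,3): turn R to N, flip to black, move to (7,3). |black|=8
Step 12: on WHITE (7,3): turn R to E, flip to black, move to (7,4). |black|=9
Step 13: on WHITE (7,4): turn R to S, flip to black, move to (8,4). |black|=10
Step 14: on WHITE (8,4): turn R to W, flip to black, move to (8,3). |black|=11
Step 15: on BLACK (8,3): turn L to S, flip to white, move to (9,3). |black|=10
Step 16: on BLACK (9,3): turn L to E, flip to white, move to (9,4). |black|=9
Step 17: on BLACK (9,4): turn L to N, flip to white, move to (8,4). |black|=8
Step 18: on BLACK (8,4): turn L to W, flip to white, move to (8,3). |black|=7
Step 19: on WHITE (8,3): turn R to N, flip to black, move to (7,3). |black|=8

Answer: 8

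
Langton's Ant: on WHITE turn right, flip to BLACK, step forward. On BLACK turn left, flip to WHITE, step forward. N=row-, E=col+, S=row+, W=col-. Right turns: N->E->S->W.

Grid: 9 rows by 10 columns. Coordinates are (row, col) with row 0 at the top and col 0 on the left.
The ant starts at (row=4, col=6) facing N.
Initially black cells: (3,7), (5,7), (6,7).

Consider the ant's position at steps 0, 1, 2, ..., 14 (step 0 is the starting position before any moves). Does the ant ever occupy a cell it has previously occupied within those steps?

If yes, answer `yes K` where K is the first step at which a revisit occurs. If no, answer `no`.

Answer: yes 9

Derivation:
Step 1: on WHITE (4,6): turn R to E, flip to black, move to (4,7). |black|=4 — new cell
Step 2: on WHITE (4,7): turn R to S, flip to black, move to (5,7). |black|=5 — new cell
Step 3: on BLACK (5,7): turn L to E, flip to white, move to (5,8). |black|=4 — new cell
Step 4: on WHITE (5,8): turn R to S, flip to black, move to (6,8). |black|=5 — new cell
Step 5: on WHITE (6,8): turn R to W, flip to black, move to (6,7). |black|=6 — new cell
Step 6: on BLACK (6,7): turn L to S, flip to white, move to (7,7). |black|=5 — new cell
Step 7: on WHITE (7,7): turn R to W, flip to black, move to (7,6). |black|=6 — new cell
Step 8: on WHITE (7,6): turn R to N, flip to black, move to (6,6). |black|=7 — new cell
Step 9: on WHITE (6,6): turn R to E, flip to black, move to (6,7). |black|=8 — REVISIT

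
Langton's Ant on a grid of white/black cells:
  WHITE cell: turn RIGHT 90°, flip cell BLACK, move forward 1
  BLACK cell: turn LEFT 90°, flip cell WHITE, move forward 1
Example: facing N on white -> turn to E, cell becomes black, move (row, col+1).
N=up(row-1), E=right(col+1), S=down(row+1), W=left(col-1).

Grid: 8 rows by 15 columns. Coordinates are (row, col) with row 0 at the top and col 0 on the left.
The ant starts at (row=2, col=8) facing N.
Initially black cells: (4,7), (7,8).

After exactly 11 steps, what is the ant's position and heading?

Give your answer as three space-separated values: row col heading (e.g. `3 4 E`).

Step 1: on WHITE (2,8): turn R to E, flip to black, move to (2,9). |black|=3
Step 2: on WHITE (2,9): turn R to S, flip to black, move to (3,9). |black|=4
Step 3: on WHITE (3,9): turn R to W, flip to black, move to (3,8). |black|=5
Step 4: on WHITE (3,8): turn R to N, flip to black, move to (2,8). |black|=6
Step 5: on BLACK (2,8): turn L to W, flip to white, move to (2,7). |black|=5
Step 6: on WHITE (2,7): turn R to N, flip to black, move to (1,7). |black|=6
Step 7: on WHITE (1,7): turn R to E, flip to black, move to (1,8). |black|=7
Step 8: on WHITE (1,8): turn R to S, flip to black, move to (2,8). |black|=8
Step 9: on WHITE (2,8): turn R to W, flip to black, move to (2,7). |black|=9
Step 10: on BLACK (2,7): turn L to S, flip to white, move to (3,7). |black|=8
Step 11: on WHITE (3,7): turn R to W, flip to black, move to (3,6). |black|=9

Answer: 3 6 W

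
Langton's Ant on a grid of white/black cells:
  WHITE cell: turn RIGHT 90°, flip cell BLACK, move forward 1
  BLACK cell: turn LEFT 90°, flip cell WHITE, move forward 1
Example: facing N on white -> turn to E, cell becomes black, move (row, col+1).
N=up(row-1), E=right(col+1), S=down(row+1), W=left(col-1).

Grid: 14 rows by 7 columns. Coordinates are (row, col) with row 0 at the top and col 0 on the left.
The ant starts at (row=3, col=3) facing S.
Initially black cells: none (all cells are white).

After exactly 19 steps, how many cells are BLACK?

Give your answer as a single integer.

Step 1: on WHITE (3,3): turn R to W, flip to black, move to (3,2). |black|=1
Step 2: on WHITE (3,2): turn R to N, flip to black, move to (2,2). |black|=2
Step 3: on WHITE (2,2): turn R to E, flip to black, move to (2,3). |black|=3
Step 4: on WHITE (2,3): turn R to S, flip to black, move to (3,3). |black|=4
Step 5: on BLACK (3,3): turn L to E, flip to white, move to (3,4). |black|=3
Step 6: on WHITE (3,4): turn R to S, flip to black, move to (4,4). |black|=4
Step 7: on WHITE (4,4): turn R to W, flip to black, move to (4,3). |black|=5
Step 8: on WHITE (4,3): turn R to N, flip to black, move to (3,3). |black|=6
Step 9: on WHITE (3,3): turn R to E, flip to black, move to (3,4). |black|=7
Step 10: on BLACK (3,4): turn L to N, flip to white, move to (2,4). |black|=6
Step 11: on WHITE (2,4): turn R to E, flip to black, move to (2,5). |black|=7
Step 12: on WHITE (2,5): turn R to S, flip to black, move to (3,5). |black|=8
Step 13: on WHITE (3,5): turn R to W, flip to black, move to (3,4). |black|=9
Step 14: on WHITE (3,4): turn R to N, flip to black, move to (2,4). |black|=10
Step 15: on BLACK (2,4): turn L to W, flip to white, move to (2,3). |black|=9
Step 16: on BLACK (2,3): turn L to S, flip to white, move to (3,3). |black|=8
Step 17: on BLACK (3,3): turn L to E, flip to white, move to (3,4). |black|=7
Step 18: on BLACK (3,4): turn L to N, flip to white, move to (2,4). |black|=6
Step 19: on WHITE (2,4): turn R to E, flip to black, move to (2,5). |black|=7

Answer: 7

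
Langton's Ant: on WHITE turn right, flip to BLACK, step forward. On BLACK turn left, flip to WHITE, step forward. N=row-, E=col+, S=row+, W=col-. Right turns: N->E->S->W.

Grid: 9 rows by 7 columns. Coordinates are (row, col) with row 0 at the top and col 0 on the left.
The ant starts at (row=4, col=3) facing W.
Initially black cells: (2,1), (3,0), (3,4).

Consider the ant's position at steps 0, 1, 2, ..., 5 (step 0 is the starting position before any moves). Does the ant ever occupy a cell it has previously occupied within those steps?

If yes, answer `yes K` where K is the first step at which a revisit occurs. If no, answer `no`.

Step 1: on WHITE (4,3): turn R to N, flip to black, move to (3,3). |black|=4 — new cell
Step 2: on WHITE (3,3): turn R to E, flip to black, move to (3,4). |black|=5 — new cell
Step 3: on BLACK (3,4): turn L to N, flip to white, move to (2,4). |black|=4 — new cell
Step 4: on WHITE (2,4): turn R to E, flip to black, move to (2,5). |black|=5 — new cell
Step 5: on WHITE (2,5): turn R to S, flip to black, move to (3,5). |black|=6 — new cell
No revisit within 5 steps.

Answer: no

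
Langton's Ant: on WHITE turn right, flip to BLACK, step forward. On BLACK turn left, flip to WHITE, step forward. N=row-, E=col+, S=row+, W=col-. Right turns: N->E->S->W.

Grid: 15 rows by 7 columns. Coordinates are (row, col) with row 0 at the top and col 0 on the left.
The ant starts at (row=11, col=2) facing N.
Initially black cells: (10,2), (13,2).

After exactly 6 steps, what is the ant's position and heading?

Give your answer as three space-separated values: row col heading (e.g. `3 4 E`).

Answer: 10 1 N

Derivation:
Step 1: on WHITE (11,2): turn R to E, flip to black, move to (11,3). |black|=3
Step 2: on WHITE (11,3): turn R to S, flip to black, move to (12,3). |black|=4
Step 3: on WHITE (12,3): turn R to W, flip to black, move to (12,2). |black|=5
Step 4: on WHITE (12,2): turn R to N, flip to black, move to (11,2). |black|=6
Step 5: on BLACK (11,2): turn L to W, flip to white, move to (11,1). |black|=5
Step 6: on WHITE (11,1): turn R to N, flip to black, move to (10,1). |black|=6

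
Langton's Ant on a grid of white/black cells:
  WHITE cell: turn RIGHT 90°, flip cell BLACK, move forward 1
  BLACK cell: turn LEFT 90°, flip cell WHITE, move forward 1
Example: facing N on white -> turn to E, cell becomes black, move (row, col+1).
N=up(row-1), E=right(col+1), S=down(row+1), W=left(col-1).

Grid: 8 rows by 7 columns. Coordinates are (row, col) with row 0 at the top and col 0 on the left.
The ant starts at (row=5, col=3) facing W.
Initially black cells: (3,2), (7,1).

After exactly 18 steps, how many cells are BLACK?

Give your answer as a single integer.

Step 1: on WHITE (5,3): turn R to N, flip to black, move to (4,3). |black|=3
Step 2: on WHITE (4,3): turn R to E, flip to black, move to (4,4). |black|=4
Step 3: on WHITE (4,4): turn R to S, flip to black, move to (5,4). |black|=5
Step 4: on WHITE (5,4): turn R to W, flip to black, move to (5,3). |black|=6
Step 5: on BLACK (5,3): turn L to S, flip to white, move to (6,3). |black|=5
Step 6: on WHITE (6,3): turn R to W, flip to black, move to (6,2). |black|=6
Step 7: on WHITE (6,2): turn R to N, flip to black, move to (5,2). |black|=7
Step 8: on WHITE (5,2): turn R to E, flip to black, move to (5,3). |black|=8
Step 9: on WHITE (5,3): turn R to S, flip to black, move to (6,3). |black|=9
Step 10: on BLACK (6,3): turn L to E, flip to white, move to (6,4). |black|=8
Step 11: on WHITE (6,4): turn R to S, flip to black, move to (7,4). |black|=9
Step 12: on WHITE (7,4): turn R to W, flip to black, move to (7,3). |black|=10
Step 13: on WHITE (7,3): turn R to N, flip to black, move to (6,3). |black|=11
Step 14: on WHITE (6,3): turn R to E, flip to black, move to (6,4). |black|=12
Step 15: on BLACK (6,4): turn L to N, flip to white, move to (5,4). |black|=11
Step 16: on BLACK (5,4): turn L to W, flip to white, move to (5,3). |black|=10
Step 17: on BLACK (5,3): turn L to S, flip to white, move to (6,3). |black|=9
Step 18: on BLACK (6,3): turn L to E, flip to white, move to (6,4). |black|=8

Answer: 8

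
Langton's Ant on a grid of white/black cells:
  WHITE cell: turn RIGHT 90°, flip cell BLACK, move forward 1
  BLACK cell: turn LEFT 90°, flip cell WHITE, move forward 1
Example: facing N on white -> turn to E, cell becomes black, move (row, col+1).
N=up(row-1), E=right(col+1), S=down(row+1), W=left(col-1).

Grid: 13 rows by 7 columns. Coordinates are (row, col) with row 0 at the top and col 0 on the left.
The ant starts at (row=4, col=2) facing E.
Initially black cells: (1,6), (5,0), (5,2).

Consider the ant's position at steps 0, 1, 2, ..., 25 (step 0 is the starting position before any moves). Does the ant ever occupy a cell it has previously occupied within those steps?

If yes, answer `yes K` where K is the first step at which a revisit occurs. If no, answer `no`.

Step 1: on WHITE (4,2): turn R to S, flip to black, move to (5,2). |black|=4 — new cell
Step 2: on BLACK (5,2): turn L to E, flip to white, move to (5,3). |black|=3 — new cell
Step 3: on WHITE (5,3): turn R to S, flip to black, move to (6,3). |black|=4 — new cell
Step 4: on WHITE (6,3): turn R to W, flip to black, move to (6,2). |black|=5 — new cell
Step 5: on WHITE (6,2): turn R to N, flip to black, move to (5,2). |black|=6 — REVISIT

Answer: yes 5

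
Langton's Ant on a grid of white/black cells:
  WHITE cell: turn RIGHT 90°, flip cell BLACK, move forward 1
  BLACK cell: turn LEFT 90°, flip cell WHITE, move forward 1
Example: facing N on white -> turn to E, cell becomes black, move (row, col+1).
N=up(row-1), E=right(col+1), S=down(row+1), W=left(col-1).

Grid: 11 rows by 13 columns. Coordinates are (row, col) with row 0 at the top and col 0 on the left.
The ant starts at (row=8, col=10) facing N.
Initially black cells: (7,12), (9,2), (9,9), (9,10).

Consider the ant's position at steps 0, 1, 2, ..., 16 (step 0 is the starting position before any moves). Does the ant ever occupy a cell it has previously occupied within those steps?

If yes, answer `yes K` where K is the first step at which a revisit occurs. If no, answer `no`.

Step 1: on WHITE (8,10): turn R to E, flip to black, move to (8,11). |black|=5 — new cell
Step 2: on WHITE (8,11): turn R to S, flip to black, move to (9,11). |black|=6 — new cell
Step 3: on WHITE (9,11): turn R to W, flip to black, move to (9,10). |black|=7 — new cell
Step 4: on BLACK (9,10): turn L to S, flip to white, move to (10,10). |black|=6 — new cell
Step 5: on WHITE (10,10): turn R to W, flip to black, move to (10,9). |black|=7 — new cell
Step 6: on WHITE (10,9): turn R to N, flip to black, move to (9,9). |black|=8 — new cell
Step 7: on BLACK (9,9): turn L to W, flip to white, move to (9,8). |black|=7 — new cell
Step 8: on WHITE (9,8): turn R to N, flip to black, move to (8,8). |black|=8 — new cell
Step 9: on WHITE (8,8): turn R to E, flip to black, move to (8,9). |black|=9 — new cell
Step 10: on WHITE (8,9): turn R to S, flip to black, move to (9,9). |black|=10 — REVISIT

Answer: yes 10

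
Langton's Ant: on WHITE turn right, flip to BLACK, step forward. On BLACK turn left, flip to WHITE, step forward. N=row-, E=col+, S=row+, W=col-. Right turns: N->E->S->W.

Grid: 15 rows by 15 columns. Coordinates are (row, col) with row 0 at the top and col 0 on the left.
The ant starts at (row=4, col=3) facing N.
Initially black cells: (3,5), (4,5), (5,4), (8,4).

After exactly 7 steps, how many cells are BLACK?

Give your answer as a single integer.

Answer: 9

Derivation:
Step 1: on WHITE (4,3): turn R to E, flip to black, move to (4,4). |black|=5
Step 2: on WHITE (4,4): turn R to S, flip to black, move to (5,4). |black|=6
Step 3: on BLACK (5,4): turn L to E, flip to white, move to (5,5). |black|=5
Step 4: on WHITE (5,5): turn R to S, flip to black, move to (6,5). |black|=6
Step 5: on WHITE (6,5): turn R to W, flip to black, move to (6,4). |black|=7
Step 6: on WHITE (6,4): turn R to N, flip to black, move to (5,4). |black|=8
Step 7: on WHITE (5,4): turn R to E, flip to black, move to (5,5). |black|=9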